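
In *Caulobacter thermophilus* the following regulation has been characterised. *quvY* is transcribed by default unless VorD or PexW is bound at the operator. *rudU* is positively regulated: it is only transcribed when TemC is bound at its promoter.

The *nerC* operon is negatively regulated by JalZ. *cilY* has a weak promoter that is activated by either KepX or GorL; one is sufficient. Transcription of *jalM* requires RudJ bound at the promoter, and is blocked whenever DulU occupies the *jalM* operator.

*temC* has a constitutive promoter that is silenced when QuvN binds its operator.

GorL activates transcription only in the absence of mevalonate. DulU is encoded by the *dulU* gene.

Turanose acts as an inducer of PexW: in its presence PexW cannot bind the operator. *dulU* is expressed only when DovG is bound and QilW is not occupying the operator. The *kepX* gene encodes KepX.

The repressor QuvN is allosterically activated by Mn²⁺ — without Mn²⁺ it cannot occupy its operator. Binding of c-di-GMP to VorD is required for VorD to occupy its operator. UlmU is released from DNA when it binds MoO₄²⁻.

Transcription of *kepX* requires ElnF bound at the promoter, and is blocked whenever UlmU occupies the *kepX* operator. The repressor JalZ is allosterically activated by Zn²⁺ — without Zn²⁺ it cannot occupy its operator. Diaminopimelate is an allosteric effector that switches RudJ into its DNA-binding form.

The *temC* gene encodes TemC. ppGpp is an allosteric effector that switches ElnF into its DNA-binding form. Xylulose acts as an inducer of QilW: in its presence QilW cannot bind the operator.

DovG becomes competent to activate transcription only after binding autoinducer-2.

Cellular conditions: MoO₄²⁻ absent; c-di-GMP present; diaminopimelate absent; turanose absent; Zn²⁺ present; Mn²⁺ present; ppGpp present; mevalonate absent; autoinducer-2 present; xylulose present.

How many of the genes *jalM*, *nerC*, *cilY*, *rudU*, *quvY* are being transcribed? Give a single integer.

1

Xylulose is present, so QilW is inactive.
Autoinducer-2 is present, so DovG is active.
No repressor is bound and DovG is active, so *dulU* is transcribed.
So DulU is produced and active.
Diaminopimelate is absent, so RudJ is inactive.
With repressor DulU bound, *jalM* is not transcribed.
→ *jalM* is OFF.
Zn²⁺ is present, so JalZ is active.
With repressor JalZ bound, *nerC* is not transcribed.
→ *nerC* is OFF.
ppGpp is present, so ElnF is active.
MoO₄²⁻ is absent, so UlmU is active.
With repressor UlmU bound, *kepX* is not transcribed.
So KepX is not produced.
Mevalonate is absent, so GorL is active.
Activator GorL is present, so *cilY* is transcribed.
→ *cilY* is ON.
Mn²⁺ is present, so QuvN is active.
With repressor QuvN bound, *temC* is not transcribed.
So TemC is not produced.
Required activator TemC is absent, so *rudU* is not transcribed.
→ *rudU* is OFF.
c-di-GMP is present, so VorD is active.
Turanose is absent, so PexW is active.
With repressor VorD bound, *quvY* is not transcribed.
→ *quvY* is OFF.
1 of the 5 genes is transcribed.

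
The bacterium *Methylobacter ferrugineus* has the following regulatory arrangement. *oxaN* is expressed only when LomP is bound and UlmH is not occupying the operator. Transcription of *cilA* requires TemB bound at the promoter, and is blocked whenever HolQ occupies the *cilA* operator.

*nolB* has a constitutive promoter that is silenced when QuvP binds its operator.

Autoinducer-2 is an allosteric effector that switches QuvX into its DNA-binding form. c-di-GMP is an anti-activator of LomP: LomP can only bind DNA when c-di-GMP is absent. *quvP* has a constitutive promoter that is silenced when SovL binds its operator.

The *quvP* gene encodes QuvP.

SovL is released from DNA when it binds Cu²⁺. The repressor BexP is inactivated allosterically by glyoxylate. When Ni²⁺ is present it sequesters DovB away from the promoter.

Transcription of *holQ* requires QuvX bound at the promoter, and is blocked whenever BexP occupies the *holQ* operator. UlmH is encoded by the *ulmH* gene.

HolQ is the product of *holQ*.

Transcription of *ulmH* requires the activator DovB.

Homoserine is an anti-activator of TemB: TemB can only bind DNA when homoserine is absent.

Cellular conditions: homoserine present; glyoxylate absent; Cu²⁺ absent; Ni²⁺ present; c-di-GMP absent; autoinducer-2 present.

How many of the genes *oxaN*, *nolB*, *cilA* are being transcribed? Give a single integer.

2

c-di-GMP is absent, so LomP is active.
Ni²⁺ is present, so DovB is inactive.
Required activator DovB is absent, so *ulmH* is not transcribed.
So UlmH is not produced.
No repressor is bound and LomP is active, so *oxaN* is transcribed.
→ *oxaN* is ON.
Cu²⁺ is absent, so SovL is active.
With repressor SovL bound, *quvP* is not transcribed.
So QuvP is not produced.
With no repressor bound, *nolB* is transcribed.
→ *nolB* is ON.
Homoserine is present, so TemB is inactive.
Glyoxylate is absent, so BexP is active.
Autoinducer-2 is present, so QuvX is active.
With repressor BexP bound, *holQ* is not transcribed.
So HolQ is not produced.
Required activator TemB is absent, so *cilA* is not transcribed.
→ *cilA* is OFF.
2 of the 3 genes are transcribed.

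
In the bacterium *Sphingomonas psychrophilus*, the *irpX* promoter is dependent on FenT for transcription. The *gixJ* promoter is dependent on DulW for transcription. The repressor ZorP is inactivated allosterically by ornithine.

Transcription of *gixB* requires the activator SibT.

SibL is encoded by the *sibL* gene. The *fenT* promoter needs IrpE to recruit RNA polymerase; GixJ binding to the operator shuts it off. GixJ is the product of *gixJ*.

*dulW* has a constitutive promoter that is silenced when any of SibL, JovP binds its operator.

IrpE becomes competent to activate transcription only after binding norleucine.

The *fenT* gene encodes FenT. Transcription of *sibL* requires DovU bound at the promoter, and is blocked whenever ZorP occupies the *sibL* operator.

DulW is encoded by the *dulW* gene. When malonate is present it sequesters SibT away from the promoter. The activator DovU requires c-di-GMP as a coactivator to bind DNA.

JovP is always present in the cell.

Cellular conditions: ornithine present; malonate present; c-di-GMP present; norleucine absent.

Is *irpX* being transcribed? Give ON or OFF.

c-di-GMP is present, so DovU is active.
Ornithine is present, so ZorP is inactive.
No repressor is bound and DovU is active, so *sibL* is transcribed.
So SibL is produced and active.
JovP is produced constitutively and is active.
With repressor SibL bound, *dulW* is not transcribed.
So DulW is not produced.
Required activator DulW is absent, so *gixJ* is not transcribed.
So GixJ is not produced.
Norleucine is absent, so IrpE is inactive.
Required activator IrpE is absent, so *fenT* is not transcribed.
So FenT is not produced.
Required activator FenT is absent, so *irpX* is not transcribed.

OFF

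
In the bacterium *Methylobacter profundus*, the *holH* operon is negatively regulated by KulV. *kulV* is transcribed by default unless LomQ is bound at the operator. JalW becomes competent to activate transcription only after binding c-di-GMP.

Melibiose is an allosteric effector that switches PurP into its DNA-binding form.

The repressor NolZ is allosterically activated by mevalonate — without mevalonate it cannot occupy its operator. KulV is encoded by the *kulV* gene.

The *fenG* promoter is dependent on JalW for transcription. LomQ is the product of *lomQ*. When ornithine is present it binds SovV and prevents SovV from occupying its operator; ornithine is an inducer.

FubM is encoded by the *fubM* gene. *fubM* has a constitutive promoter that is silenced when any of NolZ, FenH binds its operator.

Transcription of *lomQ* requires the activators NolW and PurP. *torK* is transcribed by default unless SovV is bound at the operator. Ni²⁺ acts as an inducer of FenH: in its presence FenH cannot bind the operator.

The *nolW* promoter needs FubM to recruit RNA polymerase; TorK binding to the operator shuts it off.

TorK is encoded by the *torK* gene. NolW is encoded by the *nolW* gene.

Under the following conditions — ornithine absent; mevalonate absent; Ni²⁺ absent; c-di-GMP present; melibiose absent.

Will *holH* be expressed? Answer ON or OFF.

OFF

Ornithine is absent, so SovV is active.
With repressor SovV bound, *torK* is not transcribed.
So TorK is not produced.
Mevalonate is absent, so NolZ is inactive.
Ni²⁺ is absent, so FenH is active.
With repressor FenH bound, *fubM* is not transcribed.
So FubM is not produced.
Required activator FubM is absent, so *nolW* is not transcribed.
So NolW is not produced.
Melibiose is absent, so PurP is inactive.
Required activator NolW is absent, so *lomQ* is not transcribed.
So LomQ is not produced.
With no repressor bound, *kulV* is transcribed.
So KulV is produced and active.
With repressor KulV bound, *holH* is not transcribed.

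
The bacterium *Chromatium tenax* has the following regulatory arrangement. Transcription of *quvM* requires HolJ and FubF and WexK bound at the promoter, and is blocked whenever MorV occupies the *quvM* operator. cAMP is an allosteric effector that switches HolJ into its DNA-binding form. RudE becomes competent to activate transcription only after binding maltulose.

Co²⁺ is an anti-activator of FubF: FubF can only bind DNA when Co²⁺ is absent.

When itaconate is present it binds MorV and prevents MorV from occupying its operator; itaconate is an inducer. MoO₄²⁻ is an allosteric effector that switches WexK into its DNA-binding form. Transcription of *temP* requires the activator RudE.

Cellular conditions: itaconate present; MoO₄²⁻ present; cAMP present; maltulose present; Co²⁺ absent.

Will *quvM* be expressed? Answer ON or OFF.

ON

cAMP is present, so HolJ is active.
Itaconate is present, so MorV is inactive.
Co²⁺ is absent, so FubF is active.
MoO₄²⁻ is present, so WexK is active.
No repressor is bound and HolJ and FubF and WexK are active, so *quvM* is transcribed.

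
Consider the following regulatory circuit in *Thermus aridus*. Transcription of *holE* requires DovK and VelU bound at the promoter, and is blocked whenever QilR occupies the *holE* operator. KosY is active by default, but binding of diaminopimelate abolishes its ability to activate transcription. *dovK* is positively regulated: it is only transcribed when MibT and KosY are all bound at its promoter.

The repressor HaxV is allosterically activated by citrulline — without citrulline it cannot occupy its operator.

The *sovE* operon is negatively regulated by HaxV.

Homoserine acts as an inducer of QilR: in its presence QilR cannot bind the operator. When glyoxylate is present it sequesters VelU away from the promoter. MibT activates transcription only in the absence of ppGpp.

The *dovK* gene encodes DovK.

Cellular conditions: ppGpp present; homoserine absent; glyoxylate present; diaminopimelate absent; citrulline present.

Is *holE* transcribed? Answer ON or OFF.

OFF

ppGpp is present, so MibT is inactive.
Diaminopimelate is absent, so KosY is active.
Required activator MibT is absent, so *dovK* is not transcribed.
So DovK is not produced.
Glyoxylate is present, so VelU is inactive.
Homoserine is absent, so QilR is active.
With repressor QilR bound, *holE* is not transcribed.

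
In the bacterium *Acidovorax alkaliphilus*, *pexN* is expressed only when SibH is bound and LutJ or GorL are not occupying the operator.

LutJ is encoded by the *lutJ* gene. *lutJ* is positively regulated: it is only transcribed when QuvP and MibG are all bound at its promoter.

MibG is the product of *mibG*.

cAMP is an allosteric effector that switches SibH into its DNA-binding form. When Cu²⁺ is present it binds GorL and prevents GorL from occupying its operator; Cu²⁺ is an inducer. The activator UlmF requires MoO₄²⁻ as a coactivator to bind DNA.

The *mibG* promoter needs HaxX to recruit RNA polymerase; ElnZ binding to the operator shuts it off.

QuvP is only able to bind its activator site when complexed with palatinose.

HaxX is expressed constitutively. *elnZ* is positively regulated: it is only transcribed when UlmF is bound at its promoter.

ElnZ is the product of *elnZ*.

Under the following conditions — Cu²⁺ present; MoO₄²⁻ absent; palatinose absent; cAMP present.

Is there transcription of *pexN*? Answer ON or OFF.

cAMP is present, so SibH is active.
Palatinose is absent, so QuvP is inactive.
MoO₄²⁻ is absent, so UlmF is inactive.
Required activator UlmF is absent, so *elnZ* is not transcribed.
So ElnZ is not produced.
HaxX is produced constitutively and is active.
No repressor is bound and HaxX is active, so *mibG* is transcribed.
So MibG is produced and active.
Required activator QuvP is absent, so *lutJ* is not transcribed.
So LutJ is not produced.
Cu²⁺ is present, so GorL is inactive.
No repressor is bound and SibH is active, so *pexN* is transcribed.

ON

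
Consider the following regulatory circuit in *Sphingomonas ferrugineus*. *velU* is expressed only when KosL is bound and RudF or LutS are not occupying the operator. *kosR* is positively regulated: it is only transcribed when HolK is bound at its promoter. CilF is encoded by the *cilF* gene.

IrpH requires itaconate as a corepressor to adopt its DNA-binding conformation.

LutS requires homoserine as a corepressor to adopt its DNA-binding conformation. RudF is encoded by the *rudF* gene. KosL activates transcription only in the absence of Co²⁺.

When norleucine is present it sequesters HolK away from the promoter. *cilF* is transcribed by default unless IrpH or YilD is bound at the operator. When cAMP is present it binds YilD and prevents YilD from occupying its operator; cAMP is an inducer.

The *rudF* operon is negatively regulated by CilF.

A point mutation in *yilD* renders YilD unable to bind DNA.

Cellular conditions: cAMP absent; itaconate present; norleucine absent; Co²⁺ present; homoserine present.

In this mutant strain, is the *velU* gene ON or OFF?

OFF

Itaconate is present, so IrpH is active.
YilD is non-functional in this strain, so it has no effect.
With repressor IrpH bound, *cilF* is not transcribed.
So CilF is not produced.
With no repressor bound, *rudF* is transcribed.
So RudF is produced and active.
Homoserine is present, so LutS is active.
Co²⁺ is present, so KosL is inactive.
With repressor RudF bound, *velU* is not transcribed.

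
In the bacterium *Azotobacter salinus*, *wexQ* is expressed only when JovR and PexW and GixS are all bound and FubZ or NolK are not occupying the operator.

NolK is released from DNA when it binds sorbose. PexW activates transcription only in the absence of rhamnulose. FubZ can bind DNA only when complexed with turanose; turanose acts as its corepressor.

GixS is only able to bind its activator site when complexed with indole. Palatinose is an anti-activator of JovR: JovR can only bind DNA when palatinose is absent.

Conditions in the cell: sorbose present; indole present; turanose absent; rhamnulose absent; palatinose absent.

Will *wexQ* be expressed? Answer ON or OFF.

Palatinose is absent, so JovR is active.
Rhamnulose is absent, so PexW is active.
Turanose is absent, so FubZ is inactive.
Indole is present, so GixS is active.
Sorbose is present, so NolK is inactive.
No repressor is bound and JovR and PexW and GixS are active, so *wexQ* is transcribed.

ON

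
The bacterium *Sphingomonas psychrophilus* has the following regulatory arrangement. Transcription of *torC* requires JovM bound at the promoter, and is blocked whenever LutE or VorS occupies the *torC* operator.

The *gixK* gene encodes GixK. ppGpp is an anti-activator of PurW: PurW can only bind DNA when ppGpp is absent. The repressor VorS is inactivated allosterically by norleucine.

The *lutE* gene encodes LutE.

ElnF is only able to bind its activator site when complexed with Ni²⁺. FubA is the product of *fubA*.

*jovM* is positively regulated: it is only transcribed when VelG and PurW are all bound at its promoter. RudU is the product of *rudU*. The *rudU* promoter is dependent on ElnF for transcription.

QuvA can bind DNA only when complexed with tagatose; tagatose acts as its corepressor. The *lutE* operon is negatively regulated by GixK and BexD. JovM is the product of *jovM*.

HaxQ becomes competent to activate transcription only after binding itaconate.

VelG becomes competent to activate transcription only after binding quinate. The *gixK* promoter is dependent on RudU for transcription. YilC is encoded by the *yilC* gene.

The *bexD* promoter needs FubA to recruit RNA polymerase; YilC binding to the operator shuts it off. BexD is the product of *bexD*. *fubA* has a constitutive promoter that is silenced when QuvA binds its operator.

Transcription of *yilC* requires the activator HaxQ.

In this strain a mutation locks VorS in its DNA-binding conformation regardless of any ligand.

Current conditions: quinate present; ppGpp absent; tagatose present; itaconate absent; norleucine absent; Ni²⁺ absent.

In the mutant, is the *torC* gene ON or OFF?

Ni²⁺ is absent, so ElnF is inactive.
Required activator ElnF is absent, so *rudU* is not transcribed.
So RudU is not produced.
Required activator RudU is absent, so *gixK* is not transcribed.
So GixK is not produced.
Itaconate is absent, so HaxQ is inactive.
Required activator HaxQ is absent, so *yilC* is not transcribed.
So YilC is not produced.
Tagatose is present, so QuvA is active.
With repressor QuvA bound, *fubA* is not transcribed.
So FubA is not produced.
Required activator FubA is absent, so *bexD* is not transcribed.
So BexD is not produced.
With no repressor bound, *lutE* is transcribed.
So LutE is produced and active.
VorS is constitutively active in this strain.
Quinate is present, so VelG is active.
ppGpp is absent, so PurW is active.
No repressor is bound and VelG and PurW are active, so *jovM* is transcribed.
So JovM is produced and active.
With repressor LutE bound, *torC* is not transcribed.

OFF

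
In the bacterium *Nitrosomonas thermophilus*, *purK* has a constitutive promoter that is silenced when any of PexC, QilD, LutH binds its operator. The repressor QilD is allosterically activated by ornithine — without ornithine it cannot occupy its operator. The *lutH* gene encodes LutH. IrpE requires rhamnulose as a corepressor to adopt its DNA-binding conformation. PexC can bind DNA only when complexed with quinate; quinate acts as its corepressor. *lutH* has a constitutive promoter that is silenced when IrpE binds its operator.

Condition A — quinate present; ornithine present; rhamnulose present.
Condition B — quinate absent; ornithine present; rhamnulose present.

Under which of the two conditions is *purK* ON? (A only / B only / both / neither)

Condition A:
Quinate is present, so PexC is active.
Ornithine is present, so QilD is active.
Rhamnulose is present, so IrpE is active.
With repressor IrpE bound, *lutH* is not transcribed.
So LutH is not produced.
With repressor PexC bound, *purK* is not transcribed.
→ *purK* is OFF in A.
Condition B:
Quinate is absent, so PexC is inactive.
Ornithine is present, so QilD is active.
Rhamnulose is present, so IrpE is active.
With repressor IrpE bound, *lutH* is not transcribed.
So LutH is not produced.
With repressor QilD bound, *purK* is not transcribed.
→ *purK* is OFF in B.

neither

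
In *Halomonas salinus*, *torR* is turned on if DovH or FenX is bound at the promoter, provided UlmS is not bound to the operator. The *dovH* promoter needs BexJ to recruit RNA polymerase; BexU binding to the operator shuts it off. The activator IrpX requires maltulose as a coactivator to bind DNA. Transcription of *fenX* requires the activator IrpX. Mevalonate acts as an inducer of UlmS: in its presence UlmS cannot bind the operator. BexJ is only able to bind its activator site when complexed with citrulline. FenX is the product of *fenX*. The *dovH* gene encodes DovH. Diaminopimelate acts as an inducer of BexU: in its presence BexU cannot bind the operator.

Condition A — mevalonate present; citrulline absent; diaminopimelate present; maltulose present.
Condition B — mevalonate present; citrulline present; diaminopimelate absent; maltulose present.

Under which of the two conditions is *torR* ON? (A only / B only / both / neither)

Condition A:
Mevalonate is present, so UlmS is inactive.
Citrulline is absent, so BexJ is inactive.
Diaminopimelate is present, so BexU is inactive.
Required activator BexJ is absent, so *dovH* is not transcribed.
So DovH is not produced.
Maltulose is present, so IrpX is active.
No repressor is bound and IrpX is active, so *fenX* is transcribed.
So FenX is produced and active.
Activator FenX is present, so *torR* is transcribed.
→ *torR* is ON in A.
Condition B:
Mevalonate is present, so UlmS is inactive.
Citrulline is present, so BexJ is active.
Diaminopimelate is absent, so BexU is active.
With repressor BexU bound, *dovH* is not transcribed.
So DovH is not produced.
Maltulose is present, so IrpX is active.
No repressor is bound and IrpX is active, so *fenX* is transcribed.
So FenX is produced and active.
Activator FenX is present, so *torR* is transcribed.
→ *torR* is ON in B.

both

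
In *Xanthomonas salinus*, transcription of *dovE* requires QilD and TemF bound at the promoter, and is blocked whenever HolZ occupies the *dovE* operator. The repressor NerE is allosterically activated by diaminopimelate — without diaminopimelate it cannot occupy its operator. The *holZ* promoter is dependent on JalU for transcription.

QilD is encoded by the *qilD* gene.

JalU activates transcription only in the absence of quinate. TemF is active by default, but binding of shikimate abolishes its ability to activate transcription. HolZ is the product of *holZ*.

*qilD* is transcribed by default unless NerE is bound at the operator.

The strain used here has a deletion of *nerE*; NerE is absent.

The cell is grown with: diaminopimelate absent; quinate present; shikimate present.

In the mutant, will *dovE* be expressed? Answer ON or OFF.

OFF

Quinate is present, so JalU is inactive.
Required activator JalU is absent, so *holZ* is not transcribed.
So HolZ is not produced.
NerE is non-functional in this strain, so it has no effect.
With no repressor bound, *qilD* is transcribed.
So QilD is produced and active.
Shikimate is present, so TemF is inactive.
Required activator TemF is absent, so *dovE* is not transcribed.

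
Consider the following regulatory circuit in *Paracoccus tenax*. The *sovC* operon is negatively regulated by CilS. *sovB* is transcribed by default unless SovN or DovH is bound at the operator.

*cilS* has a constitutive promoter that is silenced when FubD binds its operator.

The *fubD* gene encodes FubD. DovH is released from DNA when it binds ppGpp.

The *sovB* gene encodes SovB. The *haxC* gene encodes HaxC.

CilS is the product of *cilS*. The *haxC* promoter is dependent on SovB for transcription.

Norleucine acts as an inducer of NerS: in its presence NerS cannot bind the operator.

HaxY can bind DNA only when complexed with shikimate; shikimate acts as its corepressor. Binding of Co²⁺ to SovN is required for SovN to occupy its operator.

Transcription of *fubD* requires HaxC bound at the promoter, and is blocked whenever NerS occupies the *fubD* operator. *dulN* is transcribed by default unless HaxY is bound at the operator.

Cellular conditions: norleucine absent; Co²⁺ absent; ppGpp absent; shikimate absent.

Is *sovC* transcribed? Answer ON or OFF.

OFF

Co²⁺ is absent, so SovN is inactive.
ppGpp is absent, so DovH is active.
With repressor DovH bound, *sovB* is not transcribed.
So SovB is not produced.
Required activator SovB is absent, so *haxC* is not transcribed.
So HaxC is not produced.
Norleucine is absent, so NerS is active.
With repressor NerS bound, *fubD* is not transcribed.
So FubD is not produced.
With no repressor bound, *cilS* is transcribed.
So CilS is produced and active.
With repressor CilS bound, *sovC* is not transcribed.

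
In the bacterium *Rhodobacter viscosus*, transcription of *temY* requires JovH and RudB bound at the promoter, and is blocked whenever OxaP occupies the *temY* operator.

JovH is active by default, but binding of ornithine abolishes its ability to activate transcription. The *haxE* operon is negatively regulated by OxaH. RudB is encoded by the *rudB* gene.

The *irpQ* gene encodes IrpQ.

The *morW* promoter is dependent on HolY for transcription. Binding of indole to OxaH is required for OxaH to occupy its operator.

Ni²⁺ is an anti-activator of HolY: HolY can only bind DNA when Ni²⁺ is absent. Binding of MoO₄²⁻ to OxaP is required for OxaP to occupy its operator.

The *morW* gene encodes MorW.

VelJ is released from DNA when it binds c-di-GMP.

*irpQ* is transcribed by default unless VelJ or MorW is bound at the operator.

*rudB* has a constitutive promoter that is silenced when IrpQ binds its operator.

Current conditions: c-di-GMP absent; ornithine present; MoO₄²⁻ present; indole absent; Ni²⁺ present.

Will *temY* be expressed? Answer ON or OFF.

OFF

MoO₄²⁻ is present, so OxaP is active.
Ornithine is present, so JovH is inactive.
c-di-GMP is absent, so VelJ is active.
Ni²⁺ is present, so HolY is inactive.
Required activator HolY is absent, so *morW* is not transcribed.
So MorW is not produced.
With repressor VelJ bound, *irpQ* is not transcribed.
So IrpQ is not produced.
With no repressor bound, *rudB* is transcribed.
So RudB is produced and active.
With repressor OxaP bound, *temY* is not transcribed.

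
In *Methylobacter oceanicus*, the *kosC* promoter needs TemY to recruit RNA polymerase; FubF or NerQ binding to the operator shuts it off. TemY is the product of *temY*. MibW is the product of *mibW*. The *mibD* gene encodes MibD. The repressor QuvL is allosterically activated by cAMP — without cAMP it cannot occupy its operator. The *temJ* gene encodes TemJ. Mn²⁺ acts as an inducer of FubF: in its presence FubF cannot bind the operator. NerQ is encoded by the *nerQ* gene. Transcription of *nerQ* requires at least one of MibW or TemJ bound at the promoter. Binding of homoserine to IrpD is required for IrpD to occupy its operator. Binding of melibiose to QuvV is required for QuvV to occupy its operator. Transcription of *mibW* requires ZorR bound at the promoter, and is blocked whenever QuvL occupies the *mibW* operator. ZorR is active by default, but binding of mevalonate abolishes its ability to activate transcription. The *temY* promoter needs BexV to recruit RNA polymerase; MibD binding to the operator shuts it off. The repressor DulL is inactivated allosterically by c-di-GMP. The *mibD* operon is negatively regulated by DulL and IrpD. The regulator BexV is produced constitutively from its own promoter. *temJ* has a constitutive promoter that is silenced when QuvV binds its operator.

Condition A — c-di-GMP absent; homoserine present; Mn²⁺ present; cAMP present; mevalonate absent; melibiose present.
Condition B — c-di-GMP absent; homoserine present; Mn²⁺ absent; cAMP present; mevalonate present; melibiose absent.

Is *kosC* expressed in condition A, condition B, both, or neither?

A only

Condition A:
c-di-GMP is absent, so DulL is active.
Homoserine is present, so IrpD is active.
With repressor DulL bound, *mibD* is not transcribed.
So MibD is not produced.
BexV is produced constitutively and is active.
No repressor is bound and BexV is active, so *temY* is transcribed.
So TemY is produced and active.
Mn²⁺ is present, so FubF is inactive.
cAMP is present, so QuvL is active.
Mevalonate is absent, so ZorR is active.
With repressor QuvL bound, *mibW* is not transcribed.
So MibW is not produced.
Melibiose is present, so QuvV is active.
With repressor QuvV bound, *temJ* is not transcribed.
So TemJ is not produced.
No activator is available at the *nerQ* promoter, so *nerQ* is not transcribed.
So NerQ is not produced.
No repressor is bound and TemY is active, so *kosC* is transcribed.
→ *kosC* is ON in A.
Condition B:
c-di-GMP is absent, so DulL is active.
Homoserine is present, so IrpD is active.
With repressor DulL bound, *mibD* is not transcribed.
So MibD is not produced.
BexV is produced constitutively and is active.
No repressor is bound and BexV is active, so *temY* is transcribed.
So TemY is produced and active.
Mn²⁺ is absent, so FubF is active.
cAMP is present, so QuvL is active.
Mevalonate is present, so ZorR is inactive.
With repressor QuvL bound, *mibW* is not transcribed.
So MibW is not produced.
Melibiose is absent, so QuvV is inactive.
With no repressor bound, *temJ* is transcribed.
So TemJ is produced and active.
Activator TemJ is present, so *nerQ* is transcribed.
So NerQ is produced and active.
With repressor FubF bound, *kosC* is not transcribed.
→ *kosC* is OFF in B.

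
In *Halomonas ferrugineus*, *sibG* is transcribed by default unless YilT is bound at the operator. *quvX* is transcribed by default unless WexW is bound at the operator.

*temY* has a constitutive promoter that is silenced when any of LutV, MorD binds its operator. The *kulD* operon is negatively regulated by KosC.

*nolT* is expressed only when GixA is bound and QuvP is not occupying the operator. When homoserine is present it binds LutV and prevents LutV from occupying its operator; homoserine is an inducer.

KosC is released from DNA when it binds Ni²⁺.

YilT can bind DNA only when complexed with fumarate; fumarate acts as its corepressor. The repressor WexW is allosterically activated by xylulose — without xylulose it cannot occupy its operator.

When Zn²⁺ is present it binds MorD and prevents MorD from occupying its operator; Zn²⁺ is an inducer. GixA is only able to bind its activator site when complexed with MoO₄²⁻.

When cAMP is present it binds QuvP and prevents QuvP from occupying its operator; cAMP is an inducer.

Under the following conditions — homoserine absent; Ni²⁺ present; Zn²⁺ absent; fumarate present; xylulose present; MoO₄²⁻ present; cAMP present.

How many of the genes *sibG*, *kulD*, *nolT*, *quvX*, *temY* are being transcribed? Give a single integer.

Fumarate is present, so YilT is active.
With repressor YilT bound, *sibG* is not transcribed.
→ *sibG* is OFF.
Ni²⁺ is present, so KosC is inactive.
With no repressor bound, *kulD* is transcribed.
→ *kulD* is ON.
cAMP is present, so QuvP is inactive.
MoO₄²⁻ is present, so GixA is active.
No repressor is bound and GixA is active, so *nolT* is transcribed.
→ *nolT* is ON.
Xylulose is present, so WexW is active.
With repressor WexW bound, *quvX* is not transcribed.
→ *quvX* is OFF.
Homoserine is absent, so LutV is active.
Zn²⁺ is absent, so MorD is active.
With repressor LutV bound, *temY* is not transcribed.
→ *temY* is OFF.
2 of the 5 genes are transcribed.

2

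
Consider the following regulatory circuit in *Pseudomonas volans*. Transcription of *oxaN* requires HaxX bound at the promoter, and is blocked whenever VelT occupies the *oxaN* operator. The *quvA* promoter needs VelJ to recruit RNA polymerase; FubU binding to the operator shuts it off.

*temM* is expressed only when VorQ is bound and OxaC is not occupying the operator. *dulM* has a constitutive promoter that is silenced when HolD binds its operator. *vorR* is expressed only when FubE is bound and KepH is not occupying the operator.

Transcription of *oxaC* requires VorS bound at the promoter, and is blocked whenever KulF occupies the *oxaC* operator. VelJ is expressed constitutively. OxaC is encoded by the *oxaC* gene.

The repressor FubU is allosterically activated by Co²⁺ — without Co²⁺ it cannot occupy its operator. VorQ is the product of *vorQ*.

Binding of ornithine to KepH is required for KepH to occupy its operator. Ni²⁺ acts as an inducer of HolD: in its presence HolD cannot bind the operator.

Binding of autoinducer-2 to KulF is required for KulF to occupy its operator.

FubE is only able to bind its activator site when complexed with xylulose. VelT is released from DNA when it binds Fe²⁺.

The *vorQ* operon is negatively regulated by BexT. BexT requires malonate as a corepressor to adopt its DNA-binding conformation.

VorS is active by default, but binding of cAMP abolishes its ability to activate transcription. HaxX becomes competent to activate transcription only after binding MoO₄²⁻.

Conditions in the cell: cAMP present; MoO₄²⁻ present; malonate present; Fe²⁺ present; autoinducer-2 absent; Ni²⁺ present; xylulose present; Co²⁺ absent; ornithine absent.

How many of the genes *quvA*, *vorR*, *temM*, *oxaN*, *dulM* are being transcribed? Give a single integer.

4

Co²⁺ is absent, so FubU is inactive.
VelJ is produced constitutively and is active.
No repressor is bound and VelJ is active, so *quvA* is transcribed.
→ *quvA* is ON.
Ornithine is absent, so KepH is inactive.
Xylulose is present, so FubE is active.
No repressor is bound and FubE is active, so *vorR* is transcribed.
→ *vorR* is ON.
Malonate is present, so BexT is active.
With repressor BexT bound, *vorQ* is not transcribed.
So VorQ is not produced.
cAMP is present, so VorS is inactive.
Autoinducer-2 is absent, so KulF is inactive.
Required activator VorS is absent, so *oxaC* is not transcribed.
So OxaC is not produced.
Required activator VorQ is absent, so *temM* is not transcribed.
→ *temM* is OFF.
Fe²⁺ is present, so VelT is inactive.
MoO₄²⁻ is present, so HaxX is active.
No repressor is bound and HaxX is active, so *oxaN* is transcribed.
→ *oxaN* is ON.
Ni²⁺ is present, so HolD is inactive.
With no repressor bound, *dulM* is transcribed.
→ *dulM* is ON.
4 of the 5 genes are transcribed.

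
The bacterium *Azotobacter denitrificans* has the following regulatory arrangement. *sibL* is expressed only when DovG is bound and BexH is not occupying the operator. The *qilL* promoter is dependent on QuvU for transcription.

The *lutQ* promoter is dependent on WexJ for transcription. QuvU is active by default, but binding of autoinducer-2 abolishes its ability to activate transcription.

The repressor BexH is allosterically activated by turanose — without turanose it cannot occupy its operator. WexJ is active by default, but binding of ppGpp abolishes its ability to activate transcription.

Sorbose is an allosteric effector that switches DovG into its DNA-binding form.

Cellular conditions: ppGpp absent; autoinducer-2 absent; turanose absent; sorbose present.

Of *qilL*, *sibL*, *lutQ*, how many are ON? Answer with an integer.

3

Autoinducer-2 is absent, so QuvU is active.
No repressor is bound and QuvU is active, so *qilL* is transcribed.
→ *qilL* is ON.
Turanose is absent, so BexH is inactive.
Sorbose is present, so DovG is active.
No repressor is bound and DovG is active, so *sibL* is transcribed.
→ *sibL* is ON.
ppGpp is absent, so WexJ is active.
No repressor is bound and WexJ is active, so *lutQ* is transcribed.
→ *lutQ* is ON.
3 of the 3 genes are transcribed.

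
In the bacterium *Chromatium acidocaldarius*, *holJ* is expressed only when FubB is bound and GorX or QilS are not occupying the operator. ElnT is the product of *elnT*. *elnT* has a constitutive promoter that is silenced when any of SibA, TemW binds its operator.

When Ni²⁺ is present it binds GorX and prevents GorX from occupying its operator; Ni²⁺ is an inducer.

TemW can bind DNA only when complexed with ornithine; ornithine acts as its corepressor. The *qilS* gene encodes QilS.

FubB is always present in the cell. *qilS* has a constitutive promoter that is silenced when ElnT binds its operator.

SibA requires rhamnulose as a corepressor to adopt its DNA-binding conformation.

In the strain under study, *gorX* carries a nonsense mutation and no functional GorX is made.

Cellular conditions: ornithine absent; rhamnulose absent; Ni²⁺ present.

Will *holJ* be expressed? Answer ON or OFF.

ON

GorX is non-functional in this strain, so it has no effect.
FubB is produced constitutively and is active.
Rhamnulose is absent, so SibA is inactive.
Ornithine is absent, so TemW is inactive.
With no repressor bound, *elnT* is transcribed.
So ElnT is produced and active.
With repressor ElnT bound, *qilS* is not transcribed.
So QilS is not produced.
No repressor is bound and FubB is active, so *holJ* is transcribed.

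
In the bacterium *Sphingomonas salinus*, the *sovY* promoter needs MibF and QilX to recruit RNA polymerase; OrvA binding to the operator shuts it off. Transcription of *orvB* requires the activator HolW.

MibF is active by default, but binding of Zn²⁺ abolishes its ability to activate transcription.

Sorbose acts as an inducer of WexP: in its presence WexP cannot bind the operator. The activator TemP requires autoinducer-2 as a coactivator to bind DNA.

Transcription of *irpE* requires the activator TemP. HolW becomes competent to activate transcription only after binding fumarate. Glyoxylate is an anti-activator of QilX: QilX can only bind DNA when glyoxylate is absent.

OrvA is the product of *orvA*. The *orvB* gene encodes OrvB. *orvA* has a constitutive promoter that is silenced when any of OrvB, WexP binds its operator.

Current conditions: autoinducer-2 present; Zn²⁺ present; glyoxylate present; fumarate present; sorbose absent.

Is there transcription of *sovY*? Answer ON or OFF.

OFF

Zn²⁺ is present, so MibF is inactive.
Fumarate is present, so HolW is active.
No repressor is bound and HolW is active, so *orvB* is transcribed.
So OrvB is produced and active.
Sorbose is absent, so WexP is active.
With repressor OrvB bound, *orvA* is not transcribed.
So OrvA is not produced.
Glyoxylate is present, so QilX is inactive.
Required activator MibF is absent, so *sovY* is not transcribed.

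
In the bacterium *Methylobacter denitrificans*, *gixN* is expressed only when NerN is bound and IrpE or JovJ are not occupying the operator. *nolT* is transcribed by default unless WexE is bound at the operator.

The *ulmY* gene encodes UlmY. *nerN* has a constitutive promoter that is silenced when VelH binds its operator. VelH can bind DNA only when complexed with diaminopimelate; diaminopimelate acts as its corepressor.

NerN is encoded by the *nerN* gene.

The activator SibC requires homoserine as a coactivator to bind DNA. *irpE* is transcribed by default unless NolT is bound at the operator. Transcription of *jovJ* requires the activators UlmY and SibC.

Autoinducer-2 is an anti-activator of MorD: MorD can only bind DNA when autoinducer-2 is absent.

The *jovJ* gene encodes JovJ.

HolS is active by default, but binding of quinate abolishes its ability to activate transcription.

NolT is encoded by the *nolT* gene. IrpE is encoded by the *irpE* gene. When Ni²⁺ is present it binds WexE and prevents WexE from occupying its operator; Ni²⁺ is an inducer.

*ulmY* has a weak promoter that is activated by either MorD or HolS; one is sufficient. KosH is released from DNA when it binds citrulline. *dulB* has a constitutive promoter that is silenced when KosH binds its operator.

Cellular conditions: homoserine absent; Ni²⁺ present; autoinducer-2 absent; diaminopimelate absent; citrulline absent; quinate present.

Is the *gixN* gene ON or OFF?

ON

Ni²⁺ is present, so WexE is inactive.
With no repressor bound, *nolT* is transcribed.
So NolT is produced and active.
With repressor NolT bound, *irpE* is not transcribed.
So IrpE is not produced.
Diaminopimelate is absent, so VelH is inactive.
With no repressor bound, *nerN* is transcribed.
So NerN is produced and active.
Autoinducer-2 is absent, so MorD is active.
Quinate is present, so HolS is inactive.
Activator MorD is present, so *ulmY* is transcribed.
So UlmY is produced and active.
Homoserine is absent, so SibC is inactive.
Required activator SibC is absent, so *jovJ* is not transcribed.
So JovJ is not produced.
No repressor is bound and NerN is active, so *gixN* is transcribed.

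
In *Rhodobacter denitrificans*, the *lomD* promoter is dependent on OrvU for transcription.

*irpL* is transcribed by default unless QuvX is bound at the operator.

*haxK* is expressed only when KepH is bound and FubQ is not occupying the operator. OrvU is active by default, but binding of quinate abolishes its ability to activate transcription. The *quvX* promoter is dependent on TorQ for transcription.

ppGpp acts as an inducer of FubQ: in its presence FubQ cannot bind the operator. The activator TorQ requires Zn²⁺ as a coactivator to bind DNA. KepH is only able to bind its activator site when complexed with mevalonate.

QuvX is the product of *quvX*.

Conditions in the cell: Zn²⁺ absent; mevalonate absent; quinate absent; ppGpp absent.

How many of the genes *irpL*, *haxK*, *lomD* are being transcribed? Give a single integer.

Zn²⁺ is absent, so TorQ is inactive.
Required activator TorQ is absent, so *quvX* is not transcribed.
So QuvX is not produced.
With no repressor bound, *irpL* is transcribed.
→ *irpL* is ON.
Mevalonate is absent, so KepH is inactive.
ppGpp is absent, so FubQ is active.
With repressor FubQ bound, *haxK* is not transcribed.
→ *haxK* is OFF.
Quinate is absent, so OrvU is active.
No repressor is bound and OrvU is active, so *lomD* is transcribed.
→ *lomD* is ON.
2 of the 3 genes are transcribed.

2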